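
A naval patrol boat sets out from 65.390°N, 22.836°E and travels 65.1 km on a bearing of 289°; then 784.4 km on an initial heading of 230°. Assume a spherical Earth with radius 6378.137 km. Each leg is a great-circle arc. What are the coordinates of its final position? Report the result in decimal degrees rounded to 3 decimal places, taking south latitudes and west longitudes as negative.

latitude 60.577°, longitude 10.471°

Apply the spherical direct solution leg by leg, carrying full precision between legs.
Leg 1: from (65.390°, 22.836°), δ = 65.1/6378.137 = 0.010207 rad, θ = 289° → φ = 65.575°, λ = 21.499°.
Leg 2: from (65.575°, 21.499°), δ = 784.4/6378.137 = 0.122983 rad, θ = 230° → φ = 60.577°, λ = 10.471°.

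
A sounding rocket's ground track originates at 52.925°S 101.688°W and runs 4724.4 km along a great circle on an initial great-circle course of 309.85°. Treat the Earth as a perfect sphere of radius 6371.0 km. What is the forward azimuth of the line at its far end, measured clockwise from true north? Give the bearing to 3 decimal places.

Angular distance δ = d/R = 4724.4 / 6371 = 0.741548 rad.
With φ₁ = -52.925° = -0.923716 rad and θ = 309.85° = 5.407903 rad:
sin φ₂ = sin φ₁ cos δ + cos φ₁ sin δ cos θ = (-0.797847)(0.737424) + (0.602860)(0.675430)(0.640780) = -0.327433
φ₂ = asin(-0.327433) = -0.333585 rad = -19.113°.
Then Δλ = atan2(-0.312610, 0.476183) = -0.580924 rad, from sin θ sin δ cos φ₁ over cos δ − sin φ₁ sin φ₂.
Hence λ₂ = -101.688° + -33.285° = -134.973°.
The forward bearing on arrival equals the back-azimuth from the destination plus 180°.
Back-azimuth from P₂ (-19.113°, -134.973°) to P₁ (-52.925°, -101.688°), with Δλ' = λ₁ − λ₂ = 33.285°: atan2( sin Δλ' cos φ₁ , cos φ₂ sin φ₁ − sin φ₂ cos φ₁ cos Δλ' ) = 150.670°.
Final bearing = (150.670° + 180°) mod 360° = 330.670°.

final bearing 330.670°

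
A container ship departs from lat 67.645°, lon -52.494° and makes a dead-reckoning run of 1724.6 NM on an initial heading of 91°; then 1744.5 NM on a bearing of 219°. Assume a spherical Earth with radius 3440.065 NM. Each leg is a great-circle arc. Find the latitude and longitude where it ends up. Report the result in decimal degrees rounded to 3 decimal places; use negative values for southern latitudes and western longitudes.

latitude 28.929°, longitude -18.318°

Apply the spherical direct solution leg by leg, carrying full precision between legs.
Leg 1: from (67.645°, -52.494°), δ = 1724.6/3440.065 = 0.501328 rad, θ = 91° → φ = 53.886°, λ = 2.121°.
Leg 2: from (53.886°, 2.121°), δ = 1744.5/3440.065 = 0.507113 rad, θ = 219° → φ = 28.929°, λ = -18.318°.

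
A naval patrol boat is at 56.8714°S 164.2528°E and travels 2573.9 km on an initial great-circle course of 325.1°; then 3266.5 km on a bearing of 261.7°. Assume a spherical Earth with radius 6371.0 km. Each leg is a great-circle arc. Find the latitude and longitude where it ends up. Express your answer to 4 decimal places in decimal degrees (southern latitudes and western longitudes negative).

Apply the spherical direct solution leg by leg, carrying full precision between legs.
Leg 1: from (-56.8714°, 164.2528°), δ = 2573.9/6371 = 0.404003 rad, θ = 325.1° → φ = -36.4291°, λ = 148.0204°.
Leg 2: from (-36.4291°, 148.0204°), δ = 3266.5/6371 = 0.512714 rad, θ = 261.7° → φ = -35.0609°, λ = 111.6493°.

latitude -35.0609°, longitude 111.6493°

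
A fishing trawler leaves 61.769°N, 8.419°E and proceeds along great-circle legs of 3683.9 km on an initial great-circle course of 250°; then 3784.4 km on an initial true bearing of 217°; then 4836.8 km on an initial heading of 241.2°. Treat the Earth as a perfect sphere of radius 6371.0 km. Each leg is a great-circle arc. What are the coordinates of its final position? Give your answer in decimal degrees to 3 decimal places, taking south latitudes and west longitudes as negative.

Apply the spherical direct solution leg by leg, carrying full precision between legs.
Leg 1: from (61.769°, 8.419°), δ = 3683.9/6371 = 0.578229 rad, θ = 250° → φ = 40.496°, λ = -34.063°.
Leg 2: from (40.496°, -34.063°), δ = 3784.4/6371 = 0.594004 rad, θ = 217° → φ = 11.435°, λ = -54.163°.
Leg 3: from (11.435°, -54.163°), δ = 4836.8/6371 = 0.759190 rad, θ = 241.2° → φ = -10.441°, λ = -91.995°.

latitude -10.441°, longitude -91.995°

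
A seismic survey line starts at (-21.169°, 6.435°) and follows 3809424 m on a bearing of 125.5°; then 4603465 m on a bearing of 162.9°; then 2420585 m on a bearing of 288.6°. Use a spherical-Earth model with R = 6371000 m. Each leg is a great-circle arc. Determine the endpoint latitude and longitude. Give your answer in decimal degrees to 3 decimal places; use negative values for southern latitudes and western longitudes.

Apply the spherical direct solution leg by leg, carrying full precision between legs.
Leg 1: from (-21.169°, 6.435°), δ = 3809424/6371000 = 0.597932 rad, θ = 125.5° → φ = -37.107°, λ = 41.510°.
Leg 2: from (-37.107°, 41.510°), δ = 4603465/6371000 = 0.722566 rad, θ = 162.9° → φ = -73.065°, λ = 83.389°.
Leg 3: from (-73.065°, 83.389°), δ = 2420585/6371000 = 0.379938 rad, θ = 288.6° → φ = -58.645°, λ = 40.896°.

latitude -58.645°, longitude 40.896°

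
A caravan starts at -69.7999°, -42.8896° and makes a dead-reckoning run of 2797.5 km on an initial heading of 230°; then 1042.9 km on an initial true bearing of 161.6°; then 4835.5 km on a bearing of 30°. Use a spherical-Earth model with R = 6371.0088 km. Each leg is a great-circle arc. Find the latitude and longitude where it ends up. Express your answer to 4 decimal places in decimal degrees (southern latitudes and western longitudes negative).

Apply the spherical direct solution leg by leg, carrying full precision between legs.
Leg 1: from (-69.7999°, -42.8896°), δ = 2797.5/6371.0088 = 0.439098 rad, θ = 230° → φ = -70.7034°, λ = -123.1178°.
Leg 2: from (-70.7034°, -123.1178°), δ = 1042.9/6371.0088 = 0.163695 rad, θ = 161.6° → φ = -79.2049°, λ = -107.1771°.
Leg 3: from (-79.2049°, -107.1771°), δ = 4835.5/6371.0088 = 0.758985 rad, θ = 30° → φ = -36.9465°, λ = -81.6748°.

latitude -36.9465°, longitude -81.6748°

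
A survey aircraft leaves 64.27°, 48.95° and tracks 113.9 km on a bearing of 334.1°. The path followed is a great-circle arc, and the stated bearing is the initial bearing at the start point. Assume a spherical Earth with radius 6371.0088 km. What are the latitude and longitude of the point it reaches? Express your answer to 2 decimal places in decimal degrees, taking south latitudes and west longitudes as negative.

Angular distance δ = d/R = 113.9 / 6371.0088 = 0.017878 rad.
Start latitude φ₁ = 1.121723 rad; initial bearing θ = 5.831145 rad.
Applying the spherical law of cosines for sides, sin φ₂ = sin φ₁ cos δ + cos φ₁ sin δ cos θ = 0.907687, so φ₂ = 65.19°.
Δλ = atan2( sin θ sin δ cos φ₁ , cos δ − sin φ₁ sin φ₂ ) = atan2(-0.003390, 0.182150) = -0.018609 rad = -1.07°.
Hence λ₂ = 48.95° + -1.07° = 47.88°.

latitude 65.19°, longitude 47.88°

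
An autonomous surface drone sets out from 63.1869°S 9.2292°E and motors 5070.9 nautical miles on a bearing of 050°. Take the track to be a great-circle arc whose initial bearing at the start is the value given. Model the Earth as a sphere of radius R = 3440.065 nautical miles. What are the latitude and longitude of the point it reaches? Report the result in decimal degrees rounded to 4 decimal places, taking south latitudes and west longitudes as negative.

δ = 5070.9/3440.065 = 1.474071 rad (84.4580°).
Converting: φ₁ = -1.102819 rad, θ = 0.872665 rad.
Destination latitude: φ₂ = arcsin( sin φ₁ cos δ + cos φ₁ sin δ cos θ ) = arcsin(0.202403) = 11.6775°.
Then Δλ = atan2(0.343933, 0.277216) = 0.892398 rad, from sin θ sin δ cos φ₁ over cos δ − sin φ₁ sin φ₂.
λ₂ = λ₁ + Δλ = 60.3598°.

latitude 11.6775°, longitude 60.3598°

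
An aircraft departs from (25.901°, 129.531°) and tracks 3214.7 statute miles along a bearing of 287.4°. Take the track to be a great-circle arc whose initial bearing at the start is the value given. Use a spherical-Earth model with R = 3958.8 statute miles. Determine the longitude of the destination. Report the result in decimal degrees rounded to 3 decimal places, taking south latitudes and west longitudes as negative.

The arc subtends δ = 3214.7/3958.8 = 0.812039 rad at the centre.
Start latitude φ₁ = 0.452058 rad; initial bearing θ = 5.016076 rad.
sin φ₂ = sin φ₁ cos δ + cos φ₁ sin δ cos θ = (0.436817)(0.688020) + (0.899550)(0.725692)(0.299041) = 0.495752
φ₂ = asin(0.495752) = 0.518700 rad = 29.719°.
For the longitude increment, Δλ = atan2( sin θ sin δ cos φ₁, cos δ − sin φ₁ sin φ₂ ) = atan2(-0.622924, 0.471467) = -52.879°.
λ₂ = 129.531° + -52.879° = 76.652°.

longitude 76.652°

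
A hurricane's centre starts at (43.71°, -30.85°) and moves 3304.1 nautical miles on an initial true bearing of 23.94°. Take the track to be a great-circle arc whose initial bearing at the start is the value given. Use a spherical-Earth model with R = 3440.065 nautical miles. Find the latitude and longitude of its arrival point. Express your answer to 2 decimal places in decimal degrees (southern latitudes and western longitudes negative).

δ = 3304.1/3440.065 = 0.960476 rad (55.0312°).
Start latitude φ₁ = 0.762883 rad; initial bearing θ = 0.417832 rad.
Destination latitude: φ₂ = arcsin( sin φ₁ cos δ + cos φ₁ sin δ cos θ ) = arcsin(0.937426) = 69.62°.
Δλ = atan2( sin θ sin δ cos φ₁ , cos δ − sin φ₁ sin φ₂ ) = atan2(0.240362, -0.074639) = 1.871884 rad = 107.25°.
λ₂ = -30.85° + 107.25° = 76.40°.

latitude 69.62°, longitude 76.40°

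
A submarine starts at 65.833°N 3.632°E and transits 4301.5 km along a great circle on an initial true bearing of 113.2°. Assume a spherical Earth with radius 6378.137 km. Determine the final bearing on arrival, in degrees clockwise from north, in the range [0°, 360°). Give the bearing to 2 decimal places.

δ = 4301.5/6378.137 = 0.674413 rad (38.6410°).
Converting: φ₁ = 1.149003 rad, θ = 1.975713 rad.
Destination latitude: φ₂ = arcsin( sin φ₁ cos δ + cos φ₁ sin δ cos θ ) = arcsin(0.611908) = 37.728°.
Δλ = atan2( sin θ sin δ cos φ₁ , cos δ − sin φ₁ sin φ₂ ) = atan2(0.234971, 0.222795) = 0.811991 rad = 46.524°.
λ₂ = 3.632° + 46.524° = 50.156°.
The forward bearing on arrival equals the back-azimuth from the destination plus 180°.
Back-azimuth from P₂ (37.73°, 50.16°) to P₁ (65.83°, 3.63°), with Δλ' = λ₁ − λ₂ = -46.52°: atan2( sin Δλ' cos φ₁ , cos φ₂ sin φ₁ − sin φ₂ cos φ₁ cos Δλ' ) = 331.59°.
Final bearing = (331.59° + 180°) mod 360° = 151.59°.

final bearing 151.59°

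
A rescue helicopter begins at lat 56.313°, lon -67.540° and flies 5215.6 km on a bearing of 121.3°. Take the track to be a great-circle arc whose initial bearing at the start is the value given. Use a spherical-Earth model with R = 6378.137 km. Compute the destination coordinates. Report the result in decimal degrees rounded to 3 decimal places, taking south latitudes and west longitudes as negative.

Angular distance δ = d/R = 5215.6 / 6378.137 = 0.817731 rad.
Converting: φ₁ = 0.982847 rad, θ = 2.117084 rad.
sin φ₂ = sin φ₁ cos δ + cos φ₁ sin δ cos θ = (0.832080)(0.683878) + (0.554656)(0.729596)(-0.519519) = 0.358805
φ₂ = asin(0.358805) = 0.366988 rad = 21.027°.
Δλ = atan2( sin θ sin δ cos φ₁ , cos δ − sin φ₁ sin φ₂ ) = atan2(0.345778, 0.385324) = 0.731360 rad = 41.904°.
λ₂ = -67.540° + 41.904° = -25.636°.

latitude 21.027°, longitude -25.636°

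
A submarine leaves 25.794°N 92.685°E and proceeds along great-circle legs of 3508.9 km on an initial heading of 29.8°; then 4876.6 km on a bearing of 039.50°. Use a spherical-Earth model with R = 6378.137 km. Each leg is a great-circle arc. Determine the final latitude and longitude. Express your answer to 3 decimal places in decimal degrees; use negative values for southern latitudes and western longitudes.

latitude 63.783°, longitude -157.465°

Apply the spherical direct solution leg by leg, carrying full precision between legs.
Leg 1: from (25.794°, 92.685°), δ = 3508.9/6378.137 = 0.550145 rad, θ = 29.8° → φ = 51.206°, λ = 117.186°.
Leg 2: from (51.206°, 117.186°), δ = 4876.6/6378.137 = 0.764581 rad, θ = 39.5° → φ = 63.783°, λ = -157.465°.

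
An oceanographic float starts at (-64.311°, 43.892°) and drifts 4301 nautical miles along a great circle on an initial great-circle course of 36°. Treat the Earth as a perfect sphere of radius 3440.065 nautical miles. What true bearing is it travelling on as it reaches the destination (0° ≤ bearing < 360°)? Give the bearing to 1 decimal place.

Central angle δ = d/R = 1.250267 rad.
With φ₁ = -64.311° = -1.122439 rad and θ = 36° = 0.628319 rad:
Destination latitude: φ₂ = arcsin( sin φ₁ cos δ + cos φ₁ sin δ cos θ ) = arcsin(0.048909) = 2.803°.
For the longitude increment, Δλ = atan2( sin θ sin δ cos φ₁, cos δ − sin φ₁ sin φ₂ ) = atan2(0.241820, 0.359143) = 33.953°.
λ₂ = λ₁ + Δλ = 77.845°.
The forward bearing on arrival equals the back-azimuth from the destination plus 180°.
Back-azimuth from P₂ (2.8°, 77.8°) to P₁ (-64.3°, 43.9°), with Δλ' = λ₁ − λ₂ = -34.0°: atan2( sin Δλ' cos φ₁ , cos φ₂ sin φ₁ − sin φ₂ cos φ₁ cos Δλ' ) = 194.8°.
Final bearing = (194.8° + 180°) mod 360° = 14.8°.

final bearing 14.8°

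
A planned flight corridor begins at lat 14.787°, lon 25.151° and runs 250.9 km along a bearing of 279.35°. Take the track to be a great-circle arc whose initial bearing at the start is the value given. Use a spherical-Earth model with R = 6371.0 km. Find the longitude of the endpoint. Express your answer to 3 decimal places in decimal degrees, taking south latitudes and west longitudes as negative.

longitude 22.844°

Central angle δ = d/R = 0.039382 rad.
With φ₁ = 14.787° = 0.258082 rad and θ = 279.35° = 4.875577 rad:
Destination latitude: φ₂ = arcsin( sin φ₁ cos δ + cos φ₁ sin δ cos θ ) = arcsin(0.261213) = 15.142°.
For the longitude increment, Δλ = atan2( sin θ sin δ cos φ₁, cos δ − sin φ₁ sin φ₂ ) = atan2(-0.037562, 0.932556) = -2.307°.
Hence λ₂ = 25.151° + -2.307° = 22.844°.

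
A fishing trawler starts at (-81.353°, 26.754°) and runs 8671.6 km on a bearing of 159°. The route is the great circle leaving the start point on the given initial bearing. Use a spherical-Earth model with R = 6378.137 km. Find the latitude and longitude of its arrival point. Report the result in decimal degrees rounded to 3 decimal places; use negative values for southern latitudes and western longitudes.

Angular distance δ = d/R = 8671.6 / 6378.137 = 1.359582 rad.
Start latitude φ₁ = -1.419878 rad; initial bearing θ = 2.775074 rad.
Applying the spherical law of cosines for sides, sin φ₂ = sin φ₁ cos δ + cos φ₁ sin δ cos θ = -0.344506, so φ₂ = -20.152°.
Δλ = atan2( sin θ sin δ cos φ₁ , cos δ − sin φ₁ sin φ₂ ) = atan2(0.052682, -0.130942) = 2.759080 rad = 158.084°.
λ₂ = 26.754° + 158.084° = 184.838°, normalized to (−180°, 180°] → -175.162°.

latitude -20.152°, longitude -175.162°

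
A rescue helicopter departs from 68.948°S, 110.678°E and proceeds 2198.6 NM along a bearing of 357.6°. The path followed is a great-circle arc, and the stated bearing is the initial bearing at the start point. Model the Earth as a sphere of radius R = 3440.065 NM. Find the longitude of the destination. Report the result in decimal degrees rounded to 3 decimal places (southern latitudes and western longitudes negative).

The arc subtends δ = 2198.6/3440.065 = 0.639116 rad at the centre.
Converting: φ₁ = -1.203370 rad, θ = 6.241297 rad.
Destination latitude: φ₂ = arcsin( sin φ₁ cos δ + cos φ₁ sin δ cos θ ) = arcsin(-0.534973) = -32.342°.
Δλ = atan2( sin θ sin δ cos φ₁ , cos δ − sin φ₁ sin φ₂ ) = atan2(-0.008973, 0.303357) = -0.029569 rad = -1.694°.
λ₂ = λ₁ + Δλ = 108.984°.

longitude 108.984°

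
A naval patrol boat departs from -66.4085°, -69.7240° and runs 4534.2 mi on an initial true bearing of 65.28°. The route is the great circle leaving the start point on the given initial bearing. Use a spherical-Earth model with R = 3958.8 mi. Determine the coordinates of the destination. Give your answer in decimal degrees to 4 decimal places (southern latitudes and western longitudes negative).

latitude -13.0495°, longitude -11.5864°

Central angle δ = d/R = 1.145347 rad.
Converting: φ₁ = -1.159047 rad, θ = 1.139351 rad.
Applying the spherical law of cosines for sides, sin φ₂ = sin φ₁ cos δ + cos φ₁ sin δ cos θ = -0.225792, so φ₂ = -13.0495°.
For the longitude increment, Δλ = atan2( sin θ sin δ cos φ₁, cos δ − sin φ₁ sin φ₂ ) = atan2(0.331130, 0.205809) = 58.1376°.
λ₂ = -69.7240° + 58.1376° = -11.5864°.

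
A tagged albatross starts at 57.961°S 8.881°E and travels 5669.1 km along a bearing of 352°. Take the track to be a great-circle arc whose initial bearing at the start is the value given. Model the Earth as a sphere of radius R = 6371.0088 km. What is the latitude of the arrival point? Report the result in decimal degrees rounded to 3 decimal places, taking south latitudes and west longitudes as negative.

Angular distance δ = d/R = 5669.1 / 6371.0088 = 0.889828 rad.
Start latitude φ₁ = -1.011610 rad; initial bearing θ = 6.143559 rad.
Destination latitude: φ₂ = arcsin( sin φ₁ cos δ + cos φ₁ sin δ cos θ ) = arcsin(-0.125493) = -7.209°.
For the longitude increment, Δλ = atan2( sin θ sin δ cos φ₁, cos δ − sin φ₁ sin φ₂ ) = atan2(-0.057364, 0.523167) = -6.257°.
λ₂ = 8.881° + -6.257° = 2.624°.

latitude -7.209°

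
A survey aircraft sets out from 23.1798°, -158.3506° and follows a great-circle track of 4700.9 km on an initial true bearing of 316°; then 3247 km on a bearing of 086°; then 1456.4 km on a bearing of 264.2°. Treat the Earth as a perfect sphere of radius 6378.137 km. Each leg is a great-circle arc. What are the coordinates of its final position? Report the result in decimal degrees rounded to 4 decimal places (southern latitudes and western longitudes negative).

Apply the spherical direct solution leg by leg, carrying full precision between legs.
Leg 1: from (23.1798°, -158.3506°), δ = 4700.9/6378.137 = 0.737033 rad, θ = 316° → φ = 47.3830°, λ = 158.0566°.
Leg 2: from (47.3830°, 158.0566°), δ = 3247/6378.137 = 0.509083 rad, θ = 86° → φ = 41.7283°, λ = -161.2918°.
Leg 3: from (41.7283°, -161.2918°), δ = 1456.4/6378.137 = 0.228343 rad, θ = 264.2° → φ = 39.1424°, λ = -178.1719°.

latitude 39.1424°, longitude -178.1719°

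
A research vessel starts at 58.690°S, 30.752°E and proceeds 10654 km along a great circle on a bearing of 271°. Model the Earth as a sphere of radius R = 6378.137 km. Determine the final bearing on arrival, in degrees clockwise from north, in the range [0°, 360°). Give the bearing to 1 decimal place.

The arc subtends δ = 10654/6378.137 = 1.670394 rad at the centre.
Start latitude φ₁ = -1.024334 rad; initial bearing θ = 4.729842 rad.
Destination latitude: φ₂ = arcsin( sin φ₁ cos δ + cos φ₁ sin δ cos θ ) = arcsin(0.093977) = 5.392°.
Then Δλ = atan2(-0.517014, -0.019142) = -1.607804 rad, from sin θ sin δ cos φ₁ over cos δ − sin φ₁ sin φ₂.
Hence λ₂ = 30.752° + -92.120° = -61.368°.
The forward bearing on arrival equals the back-azimuth from the destination plus 180°.
Back-azimuth from P₂ (5.4°, -61.4°) to P₁ (-58.7°, 30.8°), with Δλ' = λ₁ − λ₂ = 92.1°: atan2( sin Δλ' cos φ₁ , cos φ₂ sin φ₁ − sin φ₂ cos φ₁ cos Δλ' ) = 148.5°.
Final bearing = (148.5° + 180°) mod 360° = 328.5°.

final bearing 328.5°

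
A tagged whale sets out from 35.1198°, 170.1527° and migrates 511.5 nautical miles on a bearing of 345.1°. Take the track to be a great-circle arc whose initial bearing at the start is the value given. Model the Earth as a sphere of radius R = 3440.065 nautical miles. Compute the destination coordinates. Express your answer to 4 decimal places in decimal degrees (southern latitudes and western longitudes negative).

Angular distance δ = d/R = 511.5 / 3440.065 = 0.148689 rad.
Start latitude φ₁ = 0.612956 rad; initial bearing θ = 6.023131 rad.
Destination latitude: φ₂ = arcsin( sin φ₁ cos δ + cos φ₁ sin δ cos θ ) = arcsin(0.686039) = 43.3174°.
For the longitude increment, Δλ = atan2( sin θ sin δ cos φ₁, cos δ − sin φ₁ sin φ₂ ) = atan2(-0.031157, 0.594296) = -3.0011°.
λ₂ = 170.1527° + -3.0011° = 167.1516°.

latitude 43.3174°, longitude 167.1516°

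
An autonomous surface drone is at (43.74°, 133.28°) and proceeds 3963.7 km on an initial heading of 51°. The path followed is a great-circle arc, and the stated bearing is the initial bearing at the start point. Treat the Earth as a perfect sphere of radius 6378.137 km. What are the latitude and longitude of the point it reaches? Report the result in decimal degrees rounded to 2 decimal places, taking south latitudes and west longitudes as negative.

Angular distance δ = d/R = 3963.7 / 6378.137 = 0.621451 rad.
Start latitude φ₁ = 0.763407 rad; initial bearing θ = 0.890118 rad.
Destination latitude: φ₂ = arcsin( sin φ₁ cos δ + cos φ₁ sin δ cos θ ) = arcsin(0.826840) = 55.78°.
Δλ = atan2( sin θ sin δ cos φ₁ , cos δ − sin φ₁ sin φ₂ ) = atan2(0.326900, 0.241368) = 0.934790 rad = 53.56°.
λ₂ = 133.28° + 53.56° = 186.84°, normalized to (−180°, 180°] → -173.16°.

latitude 55.78°, longitude -173.16°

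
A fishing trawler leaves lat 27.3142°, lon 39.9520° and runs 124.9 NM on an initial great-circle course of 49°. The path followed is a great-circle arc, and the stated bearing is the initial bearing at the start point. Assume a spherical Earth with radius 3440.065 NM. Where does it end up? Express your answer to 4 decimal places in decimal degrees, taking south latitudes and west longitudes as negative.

δ = 124.9/3440.065 = 0.036307 rad (2.0803°).
With φ₁ = 27.3142° = 0.476723 rad and θ = 49° = 0.855211 rad:
Destination latitude: φ₂ = arcsin( sin φ₁ cos δ + cos φ₁ sin δ cos θ ) = arcsin(0.479727) = 28.6676°.
For the longitude increment, Δλ = atan2( sin θ sin δ cos φ₁, cos δ − sin φ₁ sin φ₂ ) = atan2(0.024341, 0.779209) = 1.7892°.
Hence λ₂ = 39.9520° + 1.7892° = 41.7412°.

latitude 28.6676°, longitude 41.7412°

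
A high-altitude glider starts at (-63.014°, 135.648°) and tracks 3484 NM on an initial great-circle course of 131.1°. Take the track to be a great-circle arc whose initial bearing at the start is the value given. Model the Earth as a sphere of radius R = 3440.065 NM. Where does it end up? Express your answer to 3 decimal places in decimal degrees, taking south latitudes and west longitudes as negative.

latitude -46.461°, longitude -112.477°

Central angle δ = d/R = 1.012772 rad.
With φ₁ = -63.014° = -1.099802 rad and θ = 131.1° = 2.288127 rad:
Destination latitude: φ₂ = arcsin( sin φ₁ cos δ + cos φ₁ sin δ cos θ ) = arcsin(-0.724905) = -46.461°.
For the longitude increment, Δλ = atan2( sin θ sin δ cos φ₁, cos δ − sin φ₁ sin φ₂ ) = atan2(0.290074, -0.116464) = 111.875°.
λ₂ = 135.648° + 111.875° = 247.523°, normalized to (−180°, 180°] → -112.477°.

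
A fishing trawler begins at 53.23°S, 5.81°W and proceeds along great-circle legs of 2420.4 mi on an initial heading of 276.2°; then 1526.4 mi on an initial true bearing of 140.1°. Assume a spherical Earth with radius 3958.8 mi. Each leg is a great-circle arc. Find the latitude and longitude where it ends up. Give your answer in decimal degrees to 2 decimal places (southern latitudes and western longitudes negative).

latitude -53.13°, longitude -28.69°

Apply the spherical direct solution leg by leg, carrying full precision between legs.
Leg 1: from (-53.23°, -5.81°), δ = 2420.4/3958.8 = 0.611397 rad, θ = 276.2° → φ = -38.23°, λ = -52.40°.
Leg 2: from (-38.23°, -52.40°), δ = 1526.4/3958.8 = 0.385571 rad, θ = 140.1° → φ = -53.13°, λ = -28.69°.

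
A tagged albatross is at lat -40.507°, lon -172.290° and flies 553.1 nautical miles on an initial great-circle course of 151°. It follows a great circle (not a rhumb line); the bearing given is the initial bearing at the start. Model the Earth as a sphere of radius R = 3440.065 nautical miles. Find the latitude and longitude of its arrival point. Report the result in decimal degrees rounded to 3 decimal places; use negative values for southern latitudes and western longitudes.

The arc subtends δ = 553.1/3440.065 = 0.160782 rad at the centre.
Start latitude φ₁ = -0.706981 rad; initial bearing θ = 2.635447 rad.
Applying the spherical law of cosines for sides, sin φ₂ = sin φ₁ cos δ + cos φ₁ sin δ cos θ = -0.747623, so φ₂ = -48.385°.
Then Δλ = atan2(0.059011, 0.501491) = 0.117133 rad, from sin θ sin δ cos φ₁ over cos δ − sin φ₁ sin φ₂.
λ₂ = -172.290° + 6.711° = -165.579°.

latitude -48.385°, longitude -165.579°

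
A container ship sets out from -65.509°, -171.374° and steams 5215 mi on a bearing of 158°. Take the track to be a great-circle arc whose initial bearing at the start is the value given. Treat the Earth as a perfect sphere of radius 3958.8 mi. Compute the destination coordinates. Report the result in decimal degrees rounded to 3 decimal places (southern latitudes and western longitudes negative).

latitude -36.891°, longitude -18.337°

Angular distance δ = d/R = 5215 / 3958.8 = 1.317318 rad.
Start latitude φ₁ = -1.143348 rad; initial bearing θ = 2.757620 rad.
Applying the spherical law of cosines for sides, sin φ₂ = sin φ₁ cos δ + cos φ₁ sin δ cos θ = -0.600292, so φ₂ = -36.891°.
Then Δλ = atan2(0.150331, -0.295509) = 2.670994 rad, from sin θ sin δ cos φ₁ over cos δ − sin φ₁ sin φ₂.
Hence λ₂ = -171.374° + 153.037° = -18.337°.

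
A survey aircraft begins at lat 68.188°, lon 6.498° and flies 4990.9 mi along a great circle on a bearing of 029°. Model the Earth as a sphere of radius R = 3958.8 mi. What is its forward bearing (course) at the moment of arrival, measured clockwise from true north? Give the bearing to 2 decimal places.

final bearing 167.08°

δ = 4990.9/3958.8 = 1.260710 rad (72.2334°).
With φ₁ = 68.188° = 1.190105 rad and θ = 29° = 0.506145 rad:
Applying the spherical law of cosines for sides, sin φ₂ = sin φ₁ cos δ + cos φ₁ sin δ cos θ = 0.592772, so φ₂ = 36.354°.
Δλ = atan2( sin θ sin δ cos φ₁ , cos δ − sin φ₁ sin φ₂ ) = atan2(0.171546, -0.245193) = 2.531112 rad = 145.022°.
λ₂ = 6.498° + 145.022° = 151.520°.
The forward bearing on arrival equals the back-azimuth from the destination plus 180°.
Back-azimuth from P₂ (36.35°, 151.52°) to P₁ (68.19°, 6.50°), with Δλ' = λ₁ − λ₂ = -145.02°: atan2( sin Δλ' cos φ₁ , cos φ₂ sin φ₁ − sin φ₂ cos φ₁ cos Δλ' ) = 347.08°.
Final bearing = (347.08° + 180°) mod 360° = 167.08°.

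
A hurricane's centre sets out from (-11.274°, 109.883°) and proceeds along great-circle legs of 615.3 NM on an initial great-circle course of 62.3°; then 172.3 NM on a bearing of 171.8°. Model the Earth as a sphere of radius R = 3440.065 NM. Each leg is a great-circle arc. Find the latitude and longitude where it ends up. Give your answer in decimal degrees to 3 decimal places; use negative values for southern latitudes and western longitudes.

latitude -9.229°, longitude 119.418°

Apply the spherical direct solution leg by leg, carrying full precision between legs.
Leg 1: from (-11.274°, 109.883°), δ = 615.3/3440.065 = 0.178863 rad, θ = 62.3° → φ = -6.389°, λ = 119.003°.
Leg 2: from (-6.389°, 119.003°), δ = 172.3/3440.065 = 0.050086 rad, θ = 171.8° → φ = -9.229°, λ = 119.418°.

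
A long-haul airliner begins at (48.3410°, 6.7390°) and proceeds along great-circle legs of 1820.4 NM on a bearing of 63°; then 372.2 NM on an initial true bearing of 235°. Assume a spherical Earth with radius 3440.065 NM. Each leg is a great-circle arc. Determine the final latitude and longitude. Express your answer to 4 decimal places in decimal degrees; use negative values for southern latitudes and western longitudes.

latitude 49.0442°, longitude 47.1560°

Apply the spherical direct solution leg by leg, carrying full precision between legs.
Leg 1: from (48.3410°, 6.7390°), δ = 1820.4/3440.065 = 0.529176 rad, θ = 63° → φ = 52.8696°, λ = 54.9117°.
Leg 2: from (52.8696°, 54.9117°), δ = 372.2/3440.065 = 0.108196 rad, θ = 235° → φ = 49.0442°, λ = 47.1560°.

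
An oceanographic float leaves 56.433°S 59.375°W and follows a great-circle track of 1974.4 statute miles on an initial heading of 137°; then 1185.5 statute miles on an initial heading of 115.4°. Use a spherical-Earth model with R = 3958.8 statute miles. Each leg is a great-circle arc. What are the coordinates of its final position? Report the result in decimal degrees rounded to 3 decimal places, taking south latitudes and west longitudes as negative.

Apply the spherical direct solution leg by leg, carrying full precision between legs.
Leg 1: from (-56.433°, -59.375°), δ = 1974.4/3958.8 = 0.498737 rad, θ = 137° → φ = -67.692°, λ = -0.125°.
Leg 2: from (-67.692°, -0.125°), δ = 1185.5/3958.8 = 0.299459 rad, θ = 115.4° → φ = -68.751°, λ = 47.208°.

latitude -68.751°, longitude 47.208°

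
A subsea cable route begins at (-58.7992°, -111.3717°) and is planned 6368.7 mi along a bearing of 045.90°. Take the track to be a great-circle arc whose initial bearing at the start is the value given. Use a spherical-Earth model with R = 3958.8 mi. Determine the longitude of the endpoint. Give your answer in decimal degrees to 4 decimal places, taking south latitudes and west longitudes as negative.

longitude -60.0842°

Central angle δ = d/R = 1.608745 rad.
Converting: φ₁ = -1.026240 rad, θ = 0.801106 rad.
Applying the spherical law of cosines for sides, sin φ₂ = sin φ₁ cos δ + cos φ₁ sin δ cos θ = 0.392702, so φ₂ = 23.1228°.
Δλ = atan2( sin θ sin δ cos φ₁ , cos δ − sin φ₁ sin φ₂ ) = atan2(0.371750, 0.297961) = 0.895135 rad = 51.2875°.
Hence λ₂ = -111.3717° + 51.2875° = -60.0842°.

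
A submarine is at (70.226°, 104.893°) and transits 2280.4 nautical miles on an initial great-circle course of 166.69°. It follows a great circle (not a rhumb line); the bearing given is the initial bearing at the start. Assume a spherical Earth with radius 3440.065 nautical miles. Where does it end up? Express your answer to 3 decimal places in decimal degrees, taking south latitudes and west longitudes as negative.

The arc subtends δ = 2280.4/3440.065 = 0.662894 rad at the centre.
Start latitude φ₁ = 1.225675 rad; initial bearing θ = 2.909289 rad.
Destination latitude: φ₂ = arcsin( sin φ₁ cos δ + cos φ₁ sin δ cos θ ) = arcsin(0.539132) = 32.625°.
Then Δλ = atan2(0.047931, 0.280872) = 0.169022 rad, from sin θ sin δ cos φ₁ over cos δ − sin φ₁ sin φ₂.
Hence λ₂ = 104.893° + 9.684° = 114.577°.

latitude 32.625°, longitude 114.577°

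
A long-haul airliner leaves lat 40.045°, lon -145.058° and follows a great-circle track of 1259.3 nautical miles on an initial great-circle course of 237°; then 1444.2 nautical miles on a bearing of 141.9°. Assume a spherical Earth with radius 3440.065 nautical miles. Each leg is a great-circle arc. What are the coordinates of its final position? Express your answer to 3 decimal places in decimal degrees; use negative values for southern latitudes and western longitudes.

latitude 7.245°, longitude -150.032°

Apply the spherical direct solution leg by leg, carrying full precision between legs.
Leg 1: from (40.045°, -145.058°), δ = 1259.3/3440.065 = 0.366069 rad, θ = 237° → φ = 26.841°, λ = -164.719°.
Leg 2: from (26.841°, -164.719°), δ = 1444.2/3440.065 = 0.419818 rad, θ = 141.9° → φ = 7.245°, λ = -150.032°.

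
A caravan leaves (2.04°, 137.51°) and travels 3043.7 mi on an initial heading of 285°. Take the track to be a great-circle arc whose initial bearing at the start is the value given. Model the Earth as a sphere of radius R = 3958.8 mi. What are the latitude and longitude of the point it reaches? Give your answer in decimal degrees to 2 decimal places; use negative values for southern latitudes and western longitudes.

latitude 11.85°, longitude 94.18°

δ = 3043.7/3958.8 = 0.768844 rad (44.0515°).
With φ₁ = 2.04° = 0.035605 rad and θ = 285° = 4.974188 rad:
Destination latitude: φ₂ = arcsin( sin φ₁ cos δ + cos φ₁ sin δ cos θ ) = arcsin(0.205428) = 11.85°.
For the longitude increment, Δλ = atan2( sin θ sin δ cos φ₁, cos δ − sin φ₁ sin φ₂ ) = atan2(-0.671187, 0.711402) = -43.33°.
λ₂ = λ₁ + Δλ = 94.18°.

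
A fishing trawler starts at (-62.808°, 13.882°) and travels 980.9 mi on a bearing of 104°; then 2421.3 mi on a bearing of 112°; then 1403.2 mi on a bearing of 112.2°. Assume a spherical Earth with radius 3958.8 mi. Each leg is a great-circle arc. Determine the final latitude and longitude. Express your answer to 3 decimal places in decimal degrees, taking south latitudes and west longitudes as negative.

latitude -58.098°, longitude 153.746°

Apply the spherical direct solution leg by leg, carrying full precision between legs.
Leg 1: from (-62.808°, 13.882°), δ = 980.9/3958.8 = 0.247777 rad, θ = 104° → φ = -62.801°, λ = 45.256°.
Leg 2: from (-62.801°, 45.256°), δ = 2421.3/3958.8 = 0.611625 rad, θ = 112° → φ = -55.741°, λ = 116.296°.
Leg 3: from (-55.741°, 116.296°), δ = 1403.2/3958.8 = 0.354451 rad, θ = 112.2° → φ = -58.098°, λ = 153.746°.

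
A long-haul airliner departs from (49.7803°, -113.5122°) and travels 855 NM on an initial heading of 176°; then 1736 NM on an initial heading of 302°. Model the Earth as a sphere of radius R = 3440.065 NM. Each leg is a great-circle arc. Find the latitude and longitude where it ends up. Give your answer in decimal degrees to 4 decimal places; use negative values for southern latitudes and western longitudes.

latitude 45.8537°, longitude -148.3684°

Apply the spherical direct solution leg by leg, carrying full precision between legs.
Leg 1: from (49.7803°, -113.5122°), δ = 855/3440.065 = 0.248542 rad, θ = 176° → φ = 35.5672°, λ = -112.3035°.
Leg 2: from (35.5672°, -112.3035°), δ = 1736/3440.065 = 0.504642 rad, θ = 302° → φ = 45.8537°, λ = -148.3684°.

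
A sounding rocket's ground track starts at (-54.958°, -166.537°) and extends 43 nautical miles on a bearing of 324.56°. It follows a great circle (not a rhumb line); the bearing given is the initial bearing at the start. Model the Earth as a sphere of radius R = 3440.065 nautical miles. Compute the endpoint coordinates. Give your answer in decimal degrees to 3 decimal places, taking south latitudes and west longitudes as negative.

δ = 43/3440.065 = 0.012500 rad (0.7162°).
Converting: φ₁ = -0.959198 rad, θ = 5.664641 rad.
Applying the spherical law of cosines for sides, sin φ₂ = sin φ₁ cos δ + cos φ₁ sin δ cos θ = -0.812820, so φ₂ = -54.372°.
Δλ = atan2( sin θ sin δ cos φ₁ , cos δ − sin φ₁ sin φ₂ ) = atan2(-0.004162, 0.334440) = -0.012443 rad = -0.713°.
λ₂ = -166.537° + -0.713° = -167.250°.

latitude -54.372°, longitude -167.250°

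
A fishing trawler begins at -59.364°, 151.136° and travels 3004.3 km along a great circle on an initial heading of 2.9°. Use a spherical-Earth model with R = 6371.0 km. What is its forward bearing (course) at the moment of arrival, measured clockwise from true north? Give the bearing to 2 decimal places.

final bearing 1.75°

δ = 3004.3/6371 = 0.471559 rad (27.0183°).
With φ₁ = -59.364° = -1.036097 rad and θ = 2.9° = 0.050615 rad:
Applying the spherical law of cosines for sides, sin φ₂ = sin φ₁ cos δ + cos φ₁ sin δ cos θ = -0.535323, so φ₂ = -32.366°.
Then Δλ = atan2(0.011712, 0.430258) = 0.027214 rad, from sin θ sin δ cos φ₁ over cos δ − sin φ₁ sin φ₂.
λ₂ = 151.136° + 1.559° = 152.695°.
The forward bearing on arrival equals the back-azimuth from the destination plus 180°.
Back-azimuth from P₂ (-32.37°, 152.70°) to P₁ (-59.36°, 151.14°), with Δλ' = λ₁ − λ₂ = -1.56°: atan2( sin Δλ' cos φ₁ , cos φ₂ sin φ₁ − sin φ₂ cos φ₁ cos Δλ' ) = 181.75°.
Final bearing = (181.75° + 180°) mod 360° = 1.75°.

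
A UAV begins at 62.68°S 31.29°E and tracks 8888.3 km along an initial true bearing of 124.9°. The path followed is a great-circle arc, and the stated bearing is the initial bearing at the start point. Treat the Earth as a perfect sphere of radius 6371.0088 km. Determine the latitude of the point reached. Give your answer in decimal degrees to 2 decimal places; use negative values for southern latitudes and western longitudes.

The arc subtends δ = 8888.3/6371.0088 = 1.395117 rad at the centre.
Converting: φ₁ = -1.093972 rad, θ = 2.179916 rad.
Applying the spherical law of cosines for sides, sin φ₂ = sin φ₁ cos δ + cos φ₁ sin δ cos θ = -0.413832, so φ₂ = -24.45°.
For the longitude increment, Δλ = atan2( sin θ sin δ cos φ₁, cos δ − sin φ₁ sin φ₂ ) = atan2(0.370623, -0.192895) = 117.50°.
λ₂ = λ₁ + Δλ = 148.79°.

latitude -24.45°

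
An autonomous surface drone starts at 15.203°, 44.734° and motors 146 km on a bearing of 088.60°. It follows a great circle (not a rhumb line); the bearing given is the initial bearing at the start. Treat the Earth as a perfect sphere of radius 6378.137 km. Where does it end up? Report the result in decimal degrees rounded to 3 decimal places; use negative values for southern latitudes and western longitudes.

Central angle δ = d/R = 0.022891 rad.
Converting: φ₁ = 0.265342 rad, θ = 1.546362 rad.
Applying the spherical law of cosines for sides, sin φ₂ = sin φ₁ cos δ + cos φ₁ sin δ cos θ = 0.262711, so φ₂ = 15.231°.
Δλ = atan2( sin θ sin δ cos φ₁ , cos δ − sin φ₁ sin φ₂ ) = atan2(0.022081, 0.930845) = 0.023717 rad = 1.359°.
λ₂ = 44.734° + 1.359° = 46.093°.

latitude 15.231°, longitude 46.093°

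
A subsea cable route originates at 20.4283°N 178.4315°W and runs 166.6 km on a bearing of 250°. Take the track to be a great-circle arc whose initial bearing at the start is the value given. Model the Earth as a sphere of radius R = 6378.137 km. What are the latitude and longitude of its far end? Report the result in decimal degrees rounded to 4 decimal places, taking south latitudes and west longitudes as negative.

latitude 19.9101°, longitude -179.9272°

The arc subtends δ = 166.6/6378.137 = 0.026120 rad at the centre.
With φ₁ = 20.4283° = 0.356541 rad and θ = 250° = 4.363323 rad:
Applying the spherical law of cosines for sides, sin φ₂ = sin φ₁ cos δ + cos φ₁ sin δ cos θ = 0.340545, so φ₂ = 19.9101°.
Δλ = atan2( sin θ sin δ cos φ₁ , cos δ − sin φ₁ sin φ₂ ) = atan2(-0.022999, 0.880797) = -0.026106 rad = -1.4957°.
λ₂ = λ₁ + Δλ = -179.9272°.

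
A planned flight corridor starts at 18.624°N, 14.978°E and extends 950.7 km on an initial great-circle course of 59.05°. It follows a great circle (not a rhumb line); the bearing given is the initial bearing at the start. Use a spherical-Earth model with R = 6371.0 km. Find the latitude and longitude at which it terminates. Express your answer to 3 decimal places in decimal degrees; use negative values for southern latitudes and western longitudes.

latitude 22.846°, longitude 22.931°

Angular distance δ = d/R = 950.7 / 6371 = 0.149223 rad.
Start latitude φ₁ = 0.325050 rad; initial bearing θ = 1.030617 rad.
sin φ₂ = sin φ₁ cos δ + cos φ₁ sin δ cos θ = (0.319356)(0.988887) + (0.947635)(0.148670)(0.514290) = 0.388263
φ₂ = asin(0.388263) = 0.398746 rad = 22.846°.
Then Δλ = atan2(0.120825, 0.864893) = 0.138801 rad, from sin θ sin δ cos φ₁ over cos δ − sin φ₁ sin φ₂.
Hence λ₂ = 14.978° + 7.953° = 22.931°.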